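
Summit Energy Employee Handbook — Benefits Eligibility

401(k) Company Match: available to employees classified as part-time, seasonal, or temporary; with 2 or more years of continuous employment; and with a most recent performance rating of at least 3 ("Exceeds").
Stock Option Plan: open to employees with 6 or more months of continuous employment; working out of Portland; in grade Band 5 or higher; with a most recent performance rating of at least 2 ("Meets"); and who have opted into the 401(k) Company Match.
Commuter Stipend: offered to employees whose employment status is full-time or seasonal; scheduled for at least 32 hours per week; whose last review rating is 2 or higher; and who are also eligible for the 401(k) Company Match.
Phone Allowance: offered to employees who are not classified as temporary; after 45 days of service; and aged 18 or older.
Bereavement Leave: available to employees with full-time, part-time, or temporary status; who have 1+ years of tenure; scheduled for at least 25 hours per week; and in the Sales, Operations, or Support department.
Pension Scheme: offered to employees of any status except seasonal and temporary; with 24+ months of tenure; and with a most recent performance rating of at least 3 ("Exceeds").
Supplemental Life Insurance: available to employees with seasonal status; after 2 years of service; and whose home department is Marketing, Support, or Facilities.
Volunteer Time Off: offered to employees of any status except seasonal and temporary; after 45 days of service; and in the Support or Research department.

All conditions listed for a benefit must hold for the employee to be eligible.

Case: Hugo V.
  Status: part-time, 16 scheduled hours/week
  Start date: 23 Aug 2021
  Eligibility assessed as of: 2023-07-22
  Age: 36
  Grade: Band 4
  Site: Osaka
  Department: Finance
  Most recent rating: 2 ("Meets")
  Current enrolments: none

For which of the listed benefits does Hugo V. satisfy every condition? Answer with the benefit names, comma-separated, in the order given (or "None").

Phone Allowance

Service from 23 Aug 2021 to 2023-07-22: 698 days.
401(k) Company Match — status part-time ✓; service 698 days < 2 years (≈730 days) ✗ → not eligible.
Stock Option Plan — service 698 days ≥ 6 months (≈180 days) ✓; site Osaka ✗ (not Portland) → not eligible.
Commuter Stipend — status part-time ✗ (requires full-time or seasonal) → not eligible.
Phone Allowance — status part-time ✓ (not excluded); service 698 days ≥ 45 days ✓; age 36 ≥ 18 ✓ → eligible.
Bereavement Leave — status part-time ✓; service 698 days ≥ 1 year (≈365 days) ✓; 16 hrs/wk < 25 ✗ → not eligible.
Pension Scheme — status part-time ✓ (not excluded); service 698 days < 24 months (≈720 days) ✗ → not eligible.
Supplemental Life Insurance — status part-time ✗ (requires seasonal) → not eligible.
Volunteer Time Off — status part-time ✓ (not excluded); service 698 days ≥ 45 days ✓; dept Finance ✗ → not eligible.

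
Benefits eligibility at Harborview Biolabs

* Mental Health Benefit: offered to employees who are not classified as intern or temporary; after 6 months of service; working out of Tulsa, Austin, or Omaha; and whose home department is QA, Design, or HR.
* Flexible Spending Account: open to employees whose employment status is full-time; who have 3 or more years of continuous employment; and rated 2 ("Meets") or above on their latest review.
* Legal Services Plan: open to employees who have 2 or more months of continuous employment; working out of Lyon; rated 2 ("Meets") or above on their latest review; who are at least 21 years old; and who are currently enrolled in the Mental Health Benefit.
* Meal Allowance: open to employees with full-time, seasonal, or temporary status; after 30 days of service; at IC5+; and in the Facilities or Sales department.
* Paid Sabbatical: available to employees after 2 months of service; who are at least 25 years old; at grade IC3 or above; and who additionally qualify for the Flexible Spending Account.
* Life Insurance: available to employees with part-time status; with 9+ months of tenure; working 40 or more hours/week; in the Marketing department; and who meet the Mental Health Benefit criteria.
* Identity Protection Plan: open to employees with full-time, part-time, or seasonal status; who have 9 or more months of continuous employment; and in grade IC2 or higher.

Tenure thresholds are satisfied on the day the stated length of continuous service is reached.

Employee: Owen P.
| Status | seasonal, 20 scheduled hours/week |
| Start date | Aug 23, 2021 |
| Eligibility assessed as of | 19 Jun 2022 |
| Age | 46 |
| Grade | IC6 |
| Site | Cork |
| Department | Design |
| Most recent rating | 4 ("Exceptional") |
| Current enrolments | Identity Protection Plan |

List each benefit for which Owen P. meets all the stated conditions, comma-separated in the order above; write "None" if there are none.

Identity Protection Plan

Service from Aug 23, 2021 to 19 Jun 2022: 300 days.
Mental Health Benefit — status seasonal ✓ (not excluded); service 300 days ≥ 6 months (≈180 days) ✓; site Cork ✗ (not Tulsa, Austin, or Omaha) → not eligible.
Flexible Spending Account — status seasonal ✗ (requires full-time) → not eligible.
Legal Services Plan — service 300 days ≥ 2 months (≈60 days) ✓; site Cork ✗ (not Lyon) → not eligible.
Meal Allowance — status seasonal ✓; service 300 days ≥ 30 days ✓; grade IC6 ≥ IC5 ✓; dept Design ✗ → not eligible.
Paid Sabbatical — service 300 days ≥ 2 months (≈60 days) ✓; age 46 ≥ 25 ✓; grade IC6 ≥ IC3 ✓; not eligible for Flexible Spending Account ✗ → not eligible.
Life Insurance — status seasonal ✗ (requires part-time) → not eligible.
Identity Protection Plan — status seasonal ✓; service 300 days ≥ 9 months (≈270 days) ✓; grade IC6 ≥ IC2 ✓ → eligible.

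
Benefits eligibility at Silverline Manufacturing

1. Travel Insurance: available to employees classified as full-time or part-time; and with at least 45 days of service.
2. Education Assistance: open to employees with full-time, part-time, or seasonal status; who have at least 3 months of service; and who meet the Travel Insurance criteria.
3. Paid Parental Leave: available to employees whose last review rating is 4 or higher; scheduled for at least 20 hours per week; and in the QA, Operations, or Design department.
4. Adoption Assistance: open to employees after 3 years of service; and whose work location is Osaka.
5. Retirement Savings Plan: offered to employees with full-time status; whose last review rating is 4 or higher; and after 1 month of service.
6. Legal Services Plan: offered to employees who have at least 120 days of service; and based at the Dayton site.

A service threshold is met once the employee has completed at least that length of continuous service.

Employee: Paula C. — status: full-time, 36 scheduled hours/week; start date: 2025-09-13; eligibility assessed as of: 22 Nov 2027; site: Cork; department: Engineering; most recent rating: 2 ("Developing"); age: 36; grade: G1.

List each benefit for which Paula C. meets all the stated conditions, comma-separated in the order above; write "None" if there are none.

Service from 2025-09-13 to 22 Nov 2027: 800 days.
Travel Insurance — status full-time ✓; service 800 days ≥ 45 days ✓ → eligible.
Education Assistance — status full-time ✓; service 800 days ≥ 3 months (≈90 days) ✓; eligible for Travel Insurance ✓ → eligible.
Paid Parental Leave — rating 2 < 4 ✗ → not eligible.
Adoption Assistance — service 800 days < 3 years (≈1095 days) ✗ → not eligible.
Retirement Savings Plan — status full-time ✓; rating 2 < 4 ✗ → not eligible.
Legal Services Plan — service 800 days ≥ 120 days ✓; site Cork ✗ (not Dayton) → not eligible.

Travel Insurance, Education Assistance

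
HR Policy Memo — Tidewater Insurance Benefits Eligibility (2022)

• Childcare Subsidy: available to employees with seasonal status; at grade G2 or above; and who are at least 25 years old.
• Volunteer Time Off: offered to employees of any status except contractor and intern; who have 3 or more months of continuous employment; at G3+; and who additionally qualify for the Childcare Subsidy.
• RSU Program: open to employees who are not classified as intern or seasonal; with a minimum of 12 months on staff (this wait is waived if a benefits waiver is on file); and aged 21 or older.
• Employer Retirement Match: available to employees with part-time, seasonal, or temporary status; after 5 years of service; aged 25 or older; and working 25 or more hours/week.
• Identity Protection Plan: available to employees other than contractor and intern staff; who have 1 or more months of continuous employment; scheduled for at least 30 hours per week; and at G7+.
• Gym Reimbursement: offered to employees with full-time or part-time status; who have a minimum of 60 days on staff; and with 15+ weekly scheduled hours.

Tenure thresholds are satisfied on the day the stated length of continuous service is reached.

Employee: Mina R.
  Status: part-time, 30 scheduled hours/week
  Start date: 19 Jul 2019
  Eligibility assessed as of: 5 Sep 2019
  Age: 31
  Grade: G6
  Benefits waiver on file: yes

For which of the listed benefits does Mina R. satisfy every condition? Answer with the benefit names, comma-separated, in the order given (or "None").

RSU Program

Service from 19 Jul 2019 to 5 Sep 2019: 48 days.
Childcare Subsidy — status part-time ✗ (requires seasonal) → not eligible.
Volunteer Time Off — status part-time ✓ (not excluded); service 48 days < 3 months (≈90 days) ✗ → not eligible.
RSU Program — status part-time ✓ (not excluded); benefits waiver on file ✓; age 31 ≥ 21 ✓ → eligible.
Employer Retirement Match — status part-time ✓; service 48 days < 5 years (≈1825 days) ✗ → not eligible.
Identity Protection Plan — status part-time ✓ (not excluded); service 48 days ≥ 1 month (≈30 days) ✓; 30 hrs/wk ≥ 30 ✓; grade G6 < G7 ✗ → not eligible.
Gym Reimbursement — status part-time ✓; service 48 days < 60 days ✗ → not eligible.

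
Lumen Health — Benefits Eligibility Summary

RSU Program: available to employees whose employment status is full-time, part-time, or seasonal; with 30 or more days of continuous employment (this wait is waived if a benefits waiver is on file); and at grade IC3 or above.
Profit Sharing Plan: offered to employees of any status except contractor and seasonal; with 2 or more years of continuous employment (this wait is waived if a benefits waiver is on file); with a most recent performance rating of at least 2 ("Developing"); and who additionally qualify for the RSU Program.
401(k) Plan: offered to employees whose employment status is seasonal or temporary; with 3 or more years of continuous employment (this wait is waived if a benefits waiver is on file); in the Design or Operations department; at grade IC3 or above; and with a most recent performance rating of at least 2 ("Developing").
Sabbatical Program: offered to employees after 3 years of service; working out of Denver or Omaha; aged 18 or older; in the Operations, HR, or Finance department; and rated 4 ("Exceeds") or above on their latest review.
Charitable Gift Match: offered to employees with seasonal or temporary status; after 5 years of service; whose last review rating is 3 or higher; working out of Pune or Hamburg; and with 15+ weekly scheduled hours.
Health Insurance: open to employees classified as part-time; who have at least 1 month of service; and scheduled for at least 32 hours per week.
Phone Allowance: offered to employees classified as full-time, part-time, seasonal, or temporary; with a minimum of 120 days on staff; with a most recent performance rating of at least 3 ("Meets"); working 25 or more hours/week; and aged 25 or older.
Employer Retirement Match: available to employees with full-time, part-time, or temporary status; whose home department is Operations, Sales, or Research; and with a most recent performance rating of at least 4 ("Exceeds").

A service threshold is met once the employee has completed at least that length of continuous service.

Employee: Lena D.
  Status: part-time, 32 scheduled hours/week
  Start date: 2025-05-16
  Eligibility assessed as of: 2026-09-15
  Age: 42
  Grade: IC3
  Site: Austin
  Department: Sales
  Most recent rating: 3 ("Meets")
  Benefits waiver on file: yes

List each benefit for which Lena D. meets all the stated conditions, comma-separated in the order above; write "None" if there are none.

RSU Program, Profit Sharing Plan, Health Insurance, Phone Allowance

Service from 2025-05-16 to 2026-09-15: 487 days.
RSU Program — status part-time ✓; benefits waiver on file ✓; grade IC3 ≥ IC3 ✓ → eligible.
Profit Sharing Plan — status part-time ✓ (not excluded); benefits waiver on file ✓; rating 3 ≥ 2 ✓; eligible for RSU Program ✓ → eligible.
401(k) Plan — status part-time ✗ (requires seasonal or temporary) → not eligible.
Sabbatical Program — service 487 days < 3 years (≈1095 days) ✗ → not eligible.
Charitable Gift Match — status part-time ✗ (requires seasonal or temporary) → not eligible.
Health Insurance — status part-time ✓; service 487 days ≥ 1 month (≈30 days) ✓; 32 hrs/wk ≥ 32 ✓ → eligible.
Phone Allowance — status part-time ✓; service 487 days ≥ 120 days ✓; rating 3 ≥ 3 ✓; 32 hrs/wk ≥ 25 ✓; age 42 ≥ 25 ✓ → eligible.
Employer Retirement Match — status part-time ✓; dept Sales ✓; rating 3 < 4 ✗ → not eligible.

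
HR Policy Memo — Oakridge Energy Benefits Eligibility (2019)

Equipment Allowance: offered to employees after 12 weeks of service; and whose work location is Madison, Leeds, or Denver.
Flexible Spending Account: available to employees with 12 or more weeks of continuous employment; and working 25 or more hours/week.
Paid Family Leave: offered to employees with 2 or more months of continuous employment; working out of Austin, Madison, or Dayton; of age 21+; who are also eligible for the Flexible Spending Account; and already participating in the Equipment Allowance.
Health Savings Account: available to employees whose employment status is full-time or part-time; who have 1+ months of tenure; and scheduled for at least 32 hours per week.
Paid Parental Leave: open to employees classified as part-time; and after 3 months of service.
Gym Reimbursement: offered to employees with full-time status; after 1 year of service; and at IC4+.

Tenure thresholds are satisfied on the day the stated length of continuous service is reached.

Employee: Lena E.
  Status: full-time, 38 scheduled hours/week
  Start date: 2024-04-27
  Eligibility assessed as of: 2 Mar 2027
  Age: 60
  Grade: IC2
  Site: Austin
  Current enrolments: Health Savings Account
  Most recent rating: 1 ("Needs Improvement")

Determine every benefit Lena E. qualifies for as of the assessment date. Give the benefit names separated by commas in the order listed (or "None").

Flexible Spending Account, Health Savings Account

Service from 2024-04-27 to 2 Mar 2027: 1039 days.
Equipment Allowance — service 1039 days ≥ 12 weeks (≈84 days) ✓; site Austin ✗ (not Madison, Leeds, or Denver) → not eligible.
Flexible Spending Account — service 1039 days ≥ 12 weeks (≈84 days) ✓; 38 hrs/wk ≥ 25 ✓ → eligible.
Paid Family Leave — service 1039 days ≥ 2 months (≈60 days) ✓; site Austin ✓; age 60 ≥ 21 ✓; eligible for Flexible Spending Account ✓; not enrolled in Equipment Allowance ✗ → not eligible.
Health Savings Account — status full-time ✓; service 1039 days ≥ 1 month (≈30 days) ✓; 38 hrs/wk ≥ 32 ✓ → eligible.
Paid Parental Leave — status full-time ✗ (requires part-time) → not eligible.
Gym Reimbursement — status full-time ✓; service 1039 days ≥ 1 year (≈365 days) ✓; grade IC2 < IC4 ✗ → not eligible.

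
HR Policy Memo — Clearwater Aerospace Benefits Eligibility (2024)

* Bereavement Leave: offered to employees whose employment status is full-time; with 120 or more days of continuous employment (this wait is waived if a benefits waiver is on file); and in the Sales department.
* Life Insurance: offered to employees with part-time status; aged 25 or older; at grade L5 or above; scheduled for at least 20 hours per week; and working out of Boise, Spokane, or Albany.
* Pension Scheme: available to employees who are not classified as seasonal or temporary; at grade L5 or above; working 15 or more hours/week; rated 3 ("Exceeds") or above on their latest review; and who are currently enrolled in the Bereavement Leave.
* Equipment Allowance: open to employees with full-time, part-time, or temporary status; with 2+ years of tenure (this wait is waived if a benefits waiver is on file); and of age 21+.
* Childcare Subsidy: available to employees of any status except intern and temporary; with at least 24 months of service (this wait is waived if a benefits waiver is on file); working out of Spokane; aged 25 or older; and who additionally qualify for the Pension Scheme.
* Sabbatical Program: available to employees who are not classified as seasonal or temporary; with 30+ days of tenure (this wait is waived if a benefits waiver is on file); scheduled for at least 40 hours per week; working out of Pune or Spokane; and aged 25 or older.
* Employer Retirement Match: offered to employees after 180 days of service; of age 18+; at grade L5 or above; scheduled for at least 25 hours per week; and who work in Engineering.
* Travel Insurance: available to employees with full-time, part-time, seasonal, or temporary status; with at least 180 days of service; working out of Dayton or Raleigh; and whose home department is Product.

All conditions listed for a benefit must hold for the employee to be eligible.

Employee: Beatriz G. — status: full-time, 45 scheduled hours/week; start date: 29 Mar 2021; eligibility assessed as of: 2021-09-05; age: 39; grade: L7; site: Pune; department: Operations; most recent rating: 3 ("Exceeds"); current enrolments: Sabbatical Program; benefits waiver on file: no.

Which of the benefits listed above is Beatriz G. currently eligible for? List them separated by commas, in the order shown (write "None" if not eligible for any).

Service from 29 Mar 2021 to 2021-09-05: 160 days.
Bereavement Leave — status full-time ✓; no waiver, service 160 days ≥ 120 days ✓; dept Operations ✗ → not eligible.
Life Insurance — status full-time ✗ (requires part-time) → not eligible.
Pension Scheme — status full-time ✓ (not excluded); grade L7 ≥ L5 ✓; 45 hrs/wk ≥ 15 ✓; rating 3 ≥ 3 ✓; not enrolled in Bereavement Leave ✗ → not eligible.
Equipment Allowance — status full-time ✓; no waiver, service 160 days < 2 years (≈730 days) ✗ → not eligible.
Childcare Subsidy — status full-time ✓ (not excluded); no waiver, service 160 days < 24 months (≈720 days) ✗ → not eligible.
Sabbatical Program — status full-time ✓ (not excluded); no waiver, service 160 days ≥ 30 days ✓; 45 hrs/wk ≥ 40 ✓; site Pune ✓; age 39 ≥ 25 ✓ → eligible.
Employer Retirement Match — service 160 days < 180 days ✗ → not eligible.
Travel Insurance — status full-time ✓; service 160 days < 180 days ✗ → not eligible.

Sabbatical Program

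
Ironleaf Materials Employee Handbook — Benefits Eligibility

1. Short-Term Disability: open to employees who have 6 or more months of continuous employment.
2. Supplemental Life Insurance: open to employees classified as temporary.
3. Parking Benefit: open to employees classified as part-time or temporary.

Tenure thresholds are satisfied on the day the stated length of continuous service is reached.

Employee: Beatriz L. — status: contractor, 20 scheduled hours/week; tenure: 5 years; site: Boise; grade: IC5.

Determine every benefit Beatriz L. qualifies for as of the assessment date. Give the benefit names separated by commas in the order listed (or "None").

Short-Term Disability

Short-Term Disability — service 5 years ≥ 6 months (≈180 days) ✓ → eligible.
Supplemental Life Insurance — status contractor ✗ (requires temporary) → not eligible.
Parking Benefit — status contractor ✗ (requires part-time or temporary) → not eligible.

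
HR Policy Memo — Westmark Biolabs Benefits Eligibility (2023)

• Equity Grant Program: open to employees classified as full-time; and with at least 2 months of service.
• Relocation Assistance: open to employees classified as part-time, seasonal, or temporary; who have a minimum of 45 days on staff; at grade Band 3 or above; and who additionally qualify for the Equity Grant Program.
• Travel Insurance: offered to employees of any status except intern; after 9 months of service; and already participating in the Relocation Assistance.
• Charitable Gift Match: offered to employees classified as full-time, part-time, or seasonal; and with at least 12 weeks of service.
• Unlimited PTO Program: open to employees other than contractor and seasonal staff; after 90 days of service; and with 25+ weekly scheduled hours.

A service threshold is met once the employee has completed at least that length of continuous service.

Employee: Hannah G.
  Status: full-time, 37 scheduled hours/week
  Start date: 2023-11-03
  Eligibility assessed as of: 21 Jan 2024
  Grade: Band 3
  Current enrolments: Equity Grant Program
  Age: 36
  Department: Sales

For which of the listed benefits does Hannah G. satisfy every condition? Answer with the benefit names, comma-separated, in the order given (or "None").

Service from 2023-11-03 to 21 Jan 2024: 79 days.
Equity Grant Program — status full-time ✓; service 79 days ≥ 2 months (≈60 days) ✓ → eligible.
Relocation Assistance — status full-time ✗ (requires part-time, seasonal, or temporary) → not eligible.
Travel Insurance — status full-time ✓ (not excluded); service 79 days < 9 months (≈270 days) ✗ → not eligible.
Charitable Gift Match — status full-time ✓; service 79 days < 12 weeks (≈84 days) ✗ → not eligible.
Unlimited PTO Program — status full-time ✓ (not excluded); service 79 days < 90 days ✗ → not eligible.

Equity Grant Program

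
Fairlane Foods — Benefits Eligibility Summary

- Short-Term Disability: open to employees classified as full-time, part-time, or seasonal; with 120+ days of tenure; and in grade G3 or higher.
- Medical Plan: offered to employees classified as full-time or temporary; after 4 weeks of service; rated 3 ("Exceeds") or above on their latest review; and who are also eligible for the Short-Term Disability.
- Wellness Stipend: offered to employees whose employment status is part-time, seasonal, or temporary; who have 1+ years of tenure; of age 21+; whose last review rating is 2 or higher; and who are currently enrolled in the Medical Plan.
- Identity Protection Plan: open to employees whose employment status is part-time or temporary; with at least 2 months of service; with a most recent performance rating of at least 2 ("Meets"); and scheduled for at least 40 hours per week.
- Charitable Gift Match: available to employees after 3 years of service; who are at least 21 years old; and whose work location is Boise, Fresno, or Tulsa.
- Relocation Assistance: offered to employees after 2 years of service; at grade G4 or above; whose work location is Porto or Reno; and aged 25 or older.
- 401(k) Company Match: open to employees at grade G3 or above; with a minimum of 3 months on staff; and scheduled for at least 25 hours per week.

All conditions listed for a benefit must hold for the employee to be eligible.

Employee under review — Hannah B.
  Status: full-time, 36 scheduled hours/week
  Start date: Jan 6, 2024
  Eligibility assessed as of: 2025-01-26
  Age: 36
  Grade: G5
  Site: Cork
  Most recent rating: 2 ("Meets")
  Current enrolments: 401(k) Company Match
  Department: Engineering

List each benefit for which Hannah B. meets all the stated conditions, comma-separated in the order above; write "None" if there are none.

Short-Term Disability, 401(k) Company Match

Service from Jan 6, 2024 to 2025-01-26: 386 days.
Short-Term Disability — status full-time ✓; service 386 days ≥ 120 days ✓; grade G5 ≥ G3 ✓ → eligible.
Medical Plan — status full-time ✓; service 386 days ≥ 4 weeks (≈28 days) ✓; rating 2 < 3 ✗ → not eligible.
Wellness Stipend — status full-time ✗ (requires part-time, seasonal, or temporary) → not eligible.
Identity Protection Plan — status full-time ✗ (requires part-time or temporary) → not eligible.
Charitable Gift Match — service 386 days < 3 years (≈1095 days) ✗ → not eligible.
Relocation Assistance — service 386 days < 2 years (≈730 days) ✗ → not eligible.
401(k) Company Match — grade G5 ≥ G3 ✓; service 386 days ≥ 3 months (≈90 days) ✓; 36 hrs/wk ≥ 25 ✓ → eligible.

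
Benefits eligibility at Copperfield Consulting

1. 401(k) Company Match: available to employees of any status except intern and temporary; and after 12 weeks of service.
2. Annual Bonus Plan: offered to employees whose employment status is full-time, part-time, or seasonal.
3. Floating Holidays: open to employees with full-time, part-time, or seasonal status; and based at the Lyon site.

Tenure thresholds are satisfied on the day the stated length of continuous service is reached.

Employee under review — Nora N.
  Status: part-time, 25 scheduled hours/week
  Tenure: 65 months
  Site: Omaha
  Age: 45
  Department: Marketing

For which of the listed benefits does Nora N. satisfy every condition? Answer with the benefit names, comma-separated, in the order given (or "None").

401(k) Company Match, Annual Bonus Plan

401(k) Company Match — status part-time ✓ (not excluded); service 65 months ≥ 12 weeks (≈84 days) ✓ → eligible.
Annual Bonus Plan — status part-time ✓ → eligible.
Floating Holidays — status part-time ✓; site Omaha ✗ (not Lyon) → not eligible.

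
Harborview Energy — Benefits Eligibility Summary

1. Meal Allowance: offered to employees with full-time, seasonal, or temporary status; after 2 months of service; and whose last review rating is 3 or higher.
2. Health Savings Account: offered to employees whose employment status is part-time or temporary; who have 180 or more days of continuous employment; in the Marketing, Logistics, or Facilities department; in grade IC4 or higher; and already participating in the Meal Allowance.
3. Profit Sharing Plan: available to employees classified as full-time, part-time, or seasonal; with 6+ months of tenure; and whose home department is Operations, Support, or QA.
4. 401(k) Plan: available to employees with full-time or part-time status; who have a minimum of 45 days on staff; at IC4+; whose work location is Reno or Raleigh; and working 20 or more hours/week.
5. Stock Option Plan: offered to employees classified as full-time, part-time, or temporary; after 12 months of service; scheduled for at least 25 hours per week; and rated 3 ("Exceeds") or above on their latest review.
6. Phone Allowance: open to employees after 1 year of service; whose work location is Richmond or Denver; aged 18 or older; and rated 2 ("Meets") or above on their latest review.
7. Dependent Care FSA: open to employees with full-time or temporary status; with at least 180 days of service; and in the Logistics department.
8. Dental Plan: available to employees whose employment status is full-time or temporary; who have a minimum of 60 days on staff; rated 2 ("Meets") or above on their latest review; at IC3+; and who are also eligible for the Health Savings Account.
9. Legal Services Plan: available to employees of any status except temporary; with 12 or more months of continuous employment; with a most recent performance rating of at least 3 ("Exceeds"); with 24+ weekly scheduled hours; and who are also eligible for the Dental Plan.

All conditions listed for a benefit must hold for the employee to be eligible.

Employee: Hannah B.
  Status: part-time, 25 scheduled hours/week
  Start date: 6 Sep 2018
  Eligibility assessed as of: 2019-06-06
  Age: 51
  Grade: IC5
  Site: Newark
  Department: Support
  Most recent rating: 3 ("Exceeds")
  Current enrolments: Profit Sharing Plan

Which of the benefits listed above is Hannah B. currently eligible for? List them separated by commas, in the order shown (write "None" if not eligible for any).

Profit Sharing Plan

Service from 6 Sep 2018 to 2019-06-06: 273 days.
Meal Allowance — status part-time ✗ (requires full-time, seasonal, or temporary) → not eligible.
Health Savings Account — status part-time ✓; service 273 days ≥ 180 days ✓; dept Support ✗ → not eligible.
Profit Sharing Plan — status part-time ✓; service 273 days ≥ 6 months (≈180 days) ✓; dept Support ✓ → eligible.
401(k) Plan — status part-time ✓; service 273 days ≥ 45 days ✓; grade IC5 ≥ IC4 ✓; site Newark ✗ (not Reno or Raleigh) → not eligible.
Stock Option Plan — status part-time ✓; service 273 days < 12 months (≈360 days) ✗ → not eligible.
Phone Allowance — service 273 days < 1 year (≈365 days) ✗ → not eligible.
Dependent Care FSA — status part-time ✗ (requires full-time or temporary) → not eligible.
Dental Plan — status part-time ✗ (requires full-time or temporary) → not eligible.
Legal Services Plan — status part-time ✓ (not excluded); service 273 days < 12 months (≈360 days) ✗ → not eligible.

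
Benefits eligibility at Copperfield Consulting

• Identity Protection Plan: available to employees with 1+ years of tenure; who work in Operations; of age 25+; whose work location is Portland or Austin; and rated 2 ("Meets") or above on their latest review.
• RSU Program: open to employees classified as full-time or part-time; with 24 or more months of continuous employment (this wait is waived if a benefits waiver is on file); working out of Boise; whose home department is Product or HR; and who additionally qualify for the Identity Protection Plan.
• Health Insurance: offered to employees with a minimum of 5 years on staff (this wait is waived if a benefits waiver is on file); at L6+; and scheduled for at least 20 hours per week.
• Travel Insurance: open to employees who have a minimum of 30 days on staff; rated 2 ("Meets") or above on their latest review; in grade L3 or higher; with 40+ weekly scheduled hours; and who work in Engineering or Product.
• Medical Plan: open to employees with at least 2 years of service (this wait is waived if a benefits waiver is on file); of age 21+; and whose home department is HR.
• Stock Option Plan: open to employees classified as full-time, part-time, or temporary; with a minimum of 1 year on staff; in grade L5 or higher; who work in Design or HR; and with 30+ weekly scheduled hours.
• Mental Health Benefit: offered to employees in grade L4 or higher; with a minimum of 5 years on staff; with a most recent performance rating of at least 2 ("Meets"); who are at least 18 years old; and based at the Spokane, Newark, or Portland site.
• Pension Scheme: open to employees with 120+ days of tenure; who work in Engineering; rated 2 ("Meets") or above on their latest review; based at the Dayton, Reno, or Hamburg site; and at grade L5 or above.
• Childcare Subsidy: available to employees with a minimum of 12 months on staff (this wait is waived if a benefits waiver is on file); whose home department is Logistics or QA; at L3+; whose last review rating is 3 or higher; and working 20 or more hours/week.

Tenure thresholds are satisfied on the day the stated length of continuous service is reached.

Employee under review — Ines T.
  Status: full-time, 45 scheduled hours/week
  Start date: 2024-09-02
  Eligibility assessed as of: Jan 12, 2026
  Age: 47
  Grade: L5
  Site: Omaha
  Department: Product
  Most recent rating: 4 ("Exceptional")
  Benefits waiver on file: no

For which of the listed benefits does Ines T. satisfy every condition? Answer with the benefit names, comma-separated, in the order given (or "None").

Travel Insurance

Service from 2024-09-02 to Jan 12, 2026: 497 days.
Identity Protection Plan — service 497 days ≥ 1 year (≈365 days) ✓; dept Product ✗ → not eligible.
RSU Program — status full-time ✓; no waiver, service 497 days < 24 months (≈720 days) ✗ → not eligible.
Health Insurance — no waiver, service 497 days < 5 years (≈1825 days) ✗ → not eligible.
Travel Insurance — service 497 days ≥ 30 days ✓; rating 4 ≥ 2 ✓; grade L5 ≥ L3 ✓; 45 hrs/wk ≥ 40 ✓; dept Product ✓ → eligible.
Medical Plan — no waiver, service 497 days < 2 years (≈730 days) ✗ → not eligible.
Stock Option Plan — status full-time ✓; service 497 days ≥ 1 year (≈365 days) ✓; grade L5 ≥ L5 ✓; dept Product ✗ → not eligible.
Mental Health Benefit — grade L5 ≥ L4 ✓; service 497 days < 5 years (≈1825 days) ✗ → not eligible.
Pension Scheme — service 497 days ≥ 120 days ✓; dept Product ✗ → not eligible.
Childcare Subsidy — no waiver, service 497 days ≥ 12 months (≈360 days) ✓; dept Product ✗ → not eligible.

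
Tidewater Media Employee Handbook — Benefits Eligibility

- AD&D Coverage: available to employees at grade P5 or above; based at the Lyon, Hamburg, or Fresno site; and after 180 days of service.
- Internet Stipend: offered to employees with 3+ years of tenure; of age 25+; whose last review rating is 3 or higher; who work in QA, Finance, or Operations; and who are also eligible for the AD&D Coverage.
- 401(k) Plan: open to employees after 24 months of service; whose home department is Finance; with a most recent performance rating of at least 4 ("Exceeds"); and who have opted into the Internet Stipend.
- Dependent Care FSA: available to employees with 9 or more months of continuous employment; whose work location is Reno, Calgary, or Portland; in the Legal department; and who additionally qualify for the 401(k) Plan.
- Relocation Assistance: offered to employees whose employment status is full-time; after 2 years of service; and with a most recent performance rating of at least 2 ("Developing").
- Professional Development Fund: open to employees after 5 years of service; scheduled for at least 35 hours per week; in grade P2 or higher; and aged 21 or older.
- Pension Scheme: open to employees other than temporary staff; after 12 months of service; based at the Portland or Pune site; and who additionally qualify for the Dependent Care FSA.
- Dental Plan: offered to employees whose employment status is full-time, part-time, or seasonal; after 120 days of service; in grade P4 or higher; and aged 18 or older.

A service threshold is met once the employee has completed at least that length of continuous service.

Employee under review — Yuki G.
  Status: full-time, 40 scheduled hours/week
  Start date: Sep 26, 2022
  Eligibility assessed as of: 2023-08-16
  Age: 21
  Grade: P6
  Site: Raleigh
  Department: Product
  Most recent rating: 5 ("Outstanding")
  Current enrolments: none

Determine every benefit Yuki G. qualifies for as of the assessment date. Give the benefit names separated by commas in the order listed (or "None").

Service from Sep 26, 2022 to 2023-08-16: 324 days.
AD&D Coverage — grade P6 ≥ P5 ✓; site Raleigh ✗ (not Lyon, Hamburg, or Fresno) → not eligible.
Internet Stipend — service 324 days < 3 years (≈1095 days) ✗ → not eligible.
401(k) Plan — service 324 days < 24 months (≈720 days) ✗ → not eligible.
Dependent Care FSA — service 324 days ≥ 9 months (≈270 days) ✓; site Raleigh ✗ (not Reno, Calgary, or Portland) → not eligible.
Relocation Assistance — status full-time ✓; service 324 days < 2 years (≈730 days) ✗ → not eligible.
Professional Development Fund — service 324 days < 5 years (≈1825 days) ✗ → not eligible.
Pension Scheme — status full-time ✓ (not excluded); service 324 days < 12 months (≈360 days) ✗ → not eligible.
Dental Plan — status full-time ✓; service 324 days ≥ 120 days ✓; grade P6 ≥ P4 ✓; age 21 ≥ 18 ✓ → eligible.

Dental Plan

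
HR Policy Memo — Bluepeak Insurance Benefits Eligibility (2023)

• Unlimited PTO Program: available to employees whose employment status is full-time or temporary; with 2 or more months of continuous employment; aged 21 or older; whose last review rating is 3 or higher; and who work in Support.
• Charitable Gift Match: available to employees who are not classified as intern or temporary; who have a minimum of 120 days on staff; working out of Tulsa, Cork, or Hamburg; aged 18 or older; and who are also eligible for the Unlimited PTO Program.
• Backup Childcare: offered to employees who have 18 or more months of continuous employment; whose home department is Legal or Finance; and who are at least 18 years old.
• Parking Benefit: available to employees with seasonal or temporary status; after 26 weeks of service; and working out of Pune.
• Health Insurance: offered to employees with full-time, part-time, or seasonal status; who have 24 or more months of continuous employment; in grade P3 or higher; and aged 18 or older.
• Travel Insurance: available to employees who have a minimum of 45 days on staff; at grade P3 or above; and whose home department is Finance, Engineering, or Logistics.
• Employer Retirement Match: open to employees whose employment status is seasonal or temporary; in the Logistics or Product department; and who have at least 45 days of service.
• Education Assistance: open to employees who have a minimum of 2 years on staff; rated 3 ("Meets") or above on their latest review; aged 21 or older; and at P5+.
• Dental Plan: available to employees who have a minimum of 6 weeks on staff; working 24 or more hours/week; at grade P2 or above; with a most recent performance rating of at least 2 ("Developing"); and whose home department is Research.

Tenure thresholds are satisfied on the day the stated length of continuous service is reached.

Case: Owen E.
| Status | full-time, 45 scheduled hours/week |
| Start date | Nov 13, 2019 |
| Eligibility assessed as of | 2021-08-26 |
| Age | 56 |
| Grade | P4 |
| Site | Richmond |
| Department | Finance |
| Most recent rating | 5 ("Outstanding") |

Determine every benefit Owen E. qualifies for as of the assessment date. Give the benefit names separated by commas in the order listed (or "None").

Service from Nov 13, 2019 to 2021-08-26: 652 days.
Unlimited PTO Program — status full-time ✓; service 652 days ≥ 2 months (≈60 days) ✓; age 56 ≥ 21 ✓; rating 5 ≥ 3 ✓; dept Finance ✗ → not eligible.
Charitable Gift Match — status full-time ✓ (not excluded); service 652 days ≥ 120 days ✓; site Richmond ✗ (not Tulsa, Cork, or Hamburg) → not eligible.
Backup Childcare — service 652 days ≥ 18 months (≈540 days) ✓; dept Finance ✓; age 56 ≥ 18 ✓ → eligible.
Parking Benefit — status full-time ✗ (requires seasonal or temporary) → not eligible.
Health Insurance — status full-time ✓; service 652 days < 24 months (≈720 days) ✗ → not eligible.
Travel Insurance — service 652 days ≥ 45 days ✓; grade P4 ≥ P3 ✓; dept Finance ✓ → eligible.
Employer Retirement Match — status full-time ✗ (requires seasonal or temporary) → not eligible.
Education Assistance — service 652 days < 2 years (≈730 days) ✗ → not eligible.
Dental Plan — service 652 days ≥ 6 weeks (≈42 days) ✓; 45 hrs/wk ≥ 24 ✓; grade P4 ≥ P2 ✓; rating 5 ≥ 2 ✓; dept Finance ✗ → not eligible.

Backup Childcare, Travel Insurance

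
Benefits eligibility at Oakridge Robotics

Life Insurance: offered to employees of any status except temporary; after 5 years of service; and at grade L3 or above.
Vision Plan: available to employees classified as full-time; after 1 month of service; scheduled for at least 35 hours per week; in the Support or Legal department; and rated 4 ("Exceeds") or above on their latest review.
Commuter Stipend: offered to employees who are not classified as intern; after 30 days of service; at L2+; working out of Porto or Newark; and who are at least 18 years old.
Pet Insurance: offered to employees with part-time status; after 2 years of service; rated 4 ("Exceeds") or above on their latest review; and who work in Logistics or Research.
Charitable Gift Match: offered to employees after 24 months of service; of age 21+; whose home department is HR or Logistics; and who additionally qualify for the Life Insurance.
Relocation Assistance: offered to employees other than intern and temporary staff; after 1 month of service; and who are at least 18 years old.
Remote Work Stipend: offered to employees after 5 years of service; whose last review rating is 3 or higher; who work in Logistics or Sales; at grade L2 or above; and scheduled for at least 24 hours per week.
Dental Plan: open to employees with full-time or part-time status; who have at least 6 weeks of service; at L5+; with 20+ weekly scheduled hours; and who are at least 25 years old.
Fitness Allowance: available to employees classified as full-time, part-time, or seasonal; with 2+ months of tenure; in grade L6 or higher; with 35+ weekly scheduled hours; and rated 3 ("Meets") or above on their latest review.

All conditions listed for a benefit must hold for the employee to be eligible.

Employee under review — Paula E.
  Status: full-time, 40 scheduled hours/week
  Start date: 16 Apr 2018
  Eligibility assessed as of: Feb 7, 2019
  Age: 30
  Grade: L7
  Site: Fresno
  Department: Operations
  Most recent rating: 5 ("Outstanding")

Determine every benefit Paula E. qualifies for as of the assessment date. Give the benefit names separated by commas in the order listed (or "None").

Relocation Assistance, Dental Plan, Fitness Allowance

Service from 16 Apr 2018 to Feb 7, 2019: 297 days.
Life Insurance — status full-time ✓ (not excluded); service 297 days < 5 years (≈1825 days) ✗ → not eligible.
Vision Plan — status full-time ✓; service 297 days ≥ 1 month (≈30 days) ✓; 40 hrs/wk ≥ 35 ✓; dept Operations ✗ → not eligible.
Commuter Stipend — status full-time ✓ (not excluded); service 297 days ≥ 30 days ✓; grade L7 ≥ L2 ✓; site Fresno ✗ (not Porto or Newark) → not eligible.
Pet Insurance — status full-time ✗ (requires part-time) → not eligible.
Charitable Gift Match — service 297 days < 24 months (≈720 days) ✗ → not eligible.
Relocation Assistance — status full-time ✓ (not excluded); service 297 days ≥ 1 month (≈30 days) ✓; age 30 ≥ 18 ✓ → eligible.
Remote Work Stipend — service 297 days < 5 years (≈1825 days) ✗ → not eligible.
Dental Plan — status full-time ✓; service 297 days ≥ 6 weeks (≈42 days) ✓; grade L7 ≥ L5 ✓; 40 hrs/wk ≥ 20 ✓; age 30 ≥ 25 ✓ → eligible.
Fitness Allowance — status full-time ✓; service 297 days ≥ 2 months (≈60 days) ✓; grade L7 ≥ L6 ✓; 40 hrs/wk ≥ 35 ✓; rating 5 ≥ 3 ✓ → eligible.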